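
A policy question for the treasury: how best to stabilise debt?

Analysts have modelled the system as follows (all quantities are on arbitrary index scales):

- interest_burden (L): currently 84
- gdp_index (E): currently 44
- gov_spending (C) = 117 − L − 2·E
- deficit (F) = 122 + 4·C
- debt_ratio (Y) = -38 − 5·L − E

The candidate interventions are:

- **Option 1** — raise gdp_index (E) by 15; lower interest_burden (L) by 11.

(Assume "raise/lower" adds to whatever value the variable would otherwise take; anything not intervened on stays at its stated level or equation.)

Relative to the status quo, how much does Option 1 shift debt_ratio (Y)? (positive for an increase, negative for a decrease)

Baseline:
  L = 84
  E = 44
  Y = -38 − 5·84 − 44 = -502
Option 1 (E + 15, L − 11):
  L = 84 − 11 = 73
  E = 44 + 15 = 59
  Y = -38 − 5·73 − 59 = -462
Change in Y: -462 − (-502) = 40

40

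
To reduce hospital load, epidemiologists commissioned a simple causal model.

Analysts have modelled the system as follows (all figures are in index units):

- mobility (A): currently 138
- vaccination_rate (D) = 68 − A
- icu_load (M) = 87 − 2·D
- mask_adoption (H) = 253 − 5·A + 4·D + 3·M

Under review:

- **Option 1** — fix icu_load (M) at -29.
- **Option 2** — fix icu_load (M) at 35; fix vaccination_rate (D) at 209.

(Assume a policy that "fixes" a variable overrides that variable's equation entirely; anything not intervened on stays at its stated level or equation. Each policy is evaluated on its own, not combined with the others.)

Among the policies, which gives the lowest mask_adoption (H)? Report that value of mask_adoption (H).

-804

Option 1 (M := -29):
  A = 138
  D = 68 − 138 = -70
  M = -29
  H = 253 − 5·138 + 4·(-70) + 3·(-29) = -804
Option 2 (M := 35, D := 209):
  A = 138
  D = 209
  M = 35
  H = 253 − 5·138 + 4·209 + 3·35 = 504
Comparing — Option 1: H=-804, Option 2: H=504. Lowest is -804 (Option 1).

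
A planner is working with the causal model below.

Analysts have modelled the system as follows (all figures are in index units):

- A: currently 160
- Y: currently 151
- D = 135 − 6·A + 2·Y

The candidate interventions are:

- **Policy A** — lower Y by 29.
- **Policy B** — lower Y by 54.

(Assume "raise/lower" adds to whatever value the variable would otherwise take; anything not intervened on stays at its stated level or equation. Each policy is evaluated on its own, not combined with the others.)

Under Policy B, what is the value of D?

Policy B (Y − 54):
  A = 160
  Y = 151 − 54 = 97
  D = 135 − 6·160 + 2·97 = -631

-631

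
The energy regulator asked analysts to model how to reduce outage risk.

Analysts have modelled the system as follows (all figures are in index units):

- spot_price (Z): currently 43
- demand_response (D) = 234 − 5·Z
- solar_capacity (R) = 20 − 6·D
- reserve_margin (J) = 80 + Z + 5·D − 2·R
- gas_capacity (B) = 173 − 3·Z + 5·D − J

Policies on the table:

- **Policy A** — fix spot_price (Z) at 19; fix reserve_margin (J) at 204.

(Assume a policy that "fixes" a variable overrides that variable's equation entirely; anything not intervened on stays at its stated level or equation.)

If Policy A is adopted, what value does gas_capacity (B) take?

607

Policy A (Z := 19, J := 204):
  Z = 19
  D = 234 − 5·19 = 139
  R = 20 − 6·139 = -814
  J = 204
  B = 173 − 3·19 + 5·139 − 204 = 607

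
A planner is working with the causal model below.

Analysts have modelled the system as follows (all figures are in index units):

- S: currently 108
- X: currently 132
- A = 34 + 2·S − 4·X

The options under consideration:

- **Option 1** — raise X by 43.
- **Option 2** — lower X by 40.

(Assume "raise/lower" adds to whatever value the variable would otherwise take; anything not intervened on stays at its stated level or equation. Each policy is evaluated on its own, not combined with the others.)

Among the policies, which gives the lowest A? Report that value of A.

-450

Option 1 (X + 43):
  S = 108
  X = 132 + 43 = 175
  A = 34 + 2·108 − 4·175 = -450
Option 2 (X − 40):
  S = 108
  X = 132 − 40 = 92
  A = 34 + 2·108 − 4·92 = -118
Comparing — Option 1: A=-450, Option 2: A=-118. Lowest is -450 (Option 1).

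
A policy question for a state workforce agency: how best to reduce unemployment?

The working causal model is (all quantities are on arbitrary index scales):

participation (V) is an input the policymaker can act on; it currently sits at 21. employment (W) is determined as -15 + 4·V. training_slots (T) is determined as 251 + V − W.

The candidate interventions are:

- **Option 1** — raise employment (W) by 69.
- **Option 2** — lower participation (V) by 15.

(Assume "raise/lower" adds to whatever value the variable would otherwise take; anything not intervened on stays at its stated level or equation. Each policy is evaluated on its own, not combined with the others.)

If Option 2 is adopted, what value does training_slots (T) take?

248

Option 2 (V − 15):
  V = 21 − 15 = 6
  W = -15 + 4·6 = 9
  T = 251 + 6 − 9 = 248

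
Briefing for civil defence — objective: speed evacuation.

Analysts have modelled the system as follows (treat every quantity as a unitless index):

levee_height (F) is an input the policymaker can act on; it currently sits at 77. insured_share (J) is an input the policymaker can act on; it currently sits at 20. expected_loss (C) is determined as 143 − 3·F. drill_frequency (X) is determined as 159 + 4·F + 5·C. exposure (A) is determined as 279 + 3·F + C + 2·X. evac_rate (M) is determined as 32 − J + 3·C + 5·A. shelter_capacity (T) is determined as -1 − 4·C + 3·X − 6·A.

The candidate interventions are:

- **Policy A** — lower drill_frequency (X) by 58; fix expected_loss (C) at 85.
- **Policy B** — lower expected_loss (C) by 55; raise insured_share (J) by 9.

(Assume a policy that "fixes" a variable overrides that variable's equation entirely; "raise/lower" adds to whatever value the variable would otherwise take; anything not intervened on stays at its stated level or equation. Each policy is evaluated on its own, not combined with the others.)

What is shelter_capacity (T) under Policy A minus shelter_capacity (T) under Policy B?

-12018

Policy A (X − 58, C := 85):
  F = 77
  C = 85
  X = 159 + 4·77 + 5·85 (−58 from intervention) = 834
  A = 279 + 3·77 + 85 + 2·834 = 2263
  T = -1 − 4·85 + 3·834 − 6·2263 = -11417
Policy B (C − 55, J + 9):
  F = 77
  C = 143 − 3·77 (−55 from intervention) = -143
  X = 159 + 4·77 + 5·(-143) = -248
  A = 279 + 3·77 + (-143) + 2·(-248) = -129
  T = -1 − 4·(-143) + 3·(-248) − 6·(-129) = 601
T: -11417 − 601 = -12018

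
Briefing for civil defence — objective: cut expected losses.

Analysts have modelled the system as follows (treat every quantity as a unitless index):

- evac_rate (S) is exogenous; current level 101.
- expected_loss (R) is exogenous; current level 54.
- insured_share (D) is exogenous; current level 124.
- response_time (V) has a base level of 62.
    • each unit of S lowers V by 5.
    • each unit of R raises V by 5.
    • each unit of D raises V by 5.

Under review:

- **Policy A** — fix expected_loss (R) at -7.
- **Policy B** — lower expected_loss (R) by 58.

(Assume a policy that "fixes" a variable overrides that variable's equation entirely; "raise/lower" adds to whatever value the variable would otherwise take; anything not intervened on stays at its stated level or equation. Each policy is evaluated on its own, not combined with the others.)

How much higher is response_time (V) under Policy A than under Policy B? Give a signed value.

-15

Policy A (R := -7):
  S = 101
  R = -7
  D = 124
  V = 62 − 5·101 + 5·(-7) + 5·124 = 142
Policy B (R − 58):
  S = 101
  R = 54 − 58 = -4
  D = 124
  V = 62 − 5·101 + 5·(-4) + 5·124 = 157
V: 142 − 157 = -15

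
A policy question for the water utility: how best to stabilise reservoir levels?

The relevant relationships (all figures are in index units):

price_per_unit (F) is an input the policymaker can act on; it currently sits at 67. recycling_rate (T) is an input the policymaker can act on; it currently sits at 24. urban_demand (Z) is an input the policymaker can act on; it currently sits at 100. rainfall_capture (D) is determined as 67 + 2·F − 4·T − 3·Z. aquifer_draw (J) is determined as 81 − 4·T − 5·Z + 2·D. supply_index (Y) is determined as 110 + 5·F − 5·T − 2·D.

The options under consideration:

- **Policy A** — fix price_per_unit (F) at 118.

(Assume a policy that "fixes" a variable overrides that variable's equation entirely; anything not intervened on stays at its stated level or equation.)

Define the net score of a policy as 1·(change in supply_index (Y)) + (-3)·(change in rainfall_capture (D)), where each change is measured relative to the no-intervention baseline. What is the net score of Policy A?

Baseline:
  F = 67
  T = 24
  Z = 100
  D = 67 + 2·67 − 4·24 − 3·100 = -195
  Y = 110 + 5·67 − 5·24 − 2·(-195) = 715
Policy A (F := 118):
  F = 118
  T = 24
  Z = 100
  D = 67 + 2·118 − 4·24 − 3·100 = -93
  Y = 110 + 5·118 − 5·24 − 2·(-93) = 766
ΔY = 766 − 715 = 51; ΔD = -93 − (-195) = 102
Score = 1·51 + (-3)·102 = -255

-255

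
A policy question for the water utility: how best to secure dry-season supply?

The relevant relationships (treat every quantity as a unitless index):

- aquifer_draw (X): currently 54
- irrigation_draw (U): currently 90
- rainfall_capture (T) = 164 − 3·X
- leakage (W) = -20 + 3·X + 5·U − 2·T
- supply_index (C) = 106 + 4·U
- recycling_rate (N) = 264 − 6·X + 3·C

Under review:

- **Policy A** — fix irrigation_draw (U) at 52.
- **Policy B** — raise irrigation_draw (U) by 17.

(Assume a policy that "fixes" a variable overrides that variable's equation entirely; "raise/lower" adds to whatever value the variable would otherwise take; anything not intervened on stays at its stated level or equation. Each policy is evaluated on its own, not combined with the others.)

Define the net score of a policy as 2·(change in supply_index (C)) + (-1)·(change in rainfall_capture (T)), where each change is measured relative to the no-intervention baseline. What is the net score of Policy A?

Baseline:
  X = 54
  U = 90
  T = 164 − 3·54 = 2
  C = 106 + 4·90 = 466
Policy A (U := 52):
  X = 54
  U = 52
  T = 164 − 3·54 = 2
  C = 106 + 4·52 = 314
ΔC = 314 − 466 = -152; ΔT = 2 − 2 = 0
Score = 2·(-152) + (-1)·0 = -304

-304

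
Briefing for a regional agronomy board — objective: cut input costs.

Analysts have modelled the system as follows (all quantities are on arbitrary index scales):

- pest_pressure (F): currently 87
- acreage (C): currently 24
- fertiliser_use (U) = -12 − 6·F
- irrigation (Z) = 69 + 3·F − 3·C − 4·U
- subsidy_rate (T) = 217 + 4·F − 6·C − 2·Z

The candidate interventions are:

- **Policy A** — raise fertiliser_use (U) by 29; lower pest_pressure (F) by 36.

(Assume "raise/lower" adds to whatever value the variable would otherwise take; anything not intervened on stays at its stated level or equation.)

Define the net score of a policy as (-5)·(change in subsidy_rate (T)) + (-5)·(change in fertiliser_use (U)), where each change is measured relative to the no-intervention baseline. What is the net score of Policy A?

-11385

Baseline:
  F = 87
  C = 24
  U = -12 − 6·87 = -534
  Z = 69 + 3·87 − 3·24 − 4·(-534) = 2394
  T = 217 + 4·87 − 6·24 − 2·2394 = -4367
Policy A (U + 29, F − 36):
  F = 87 − 36 = 51
  C = 24
  U = -12 − 6·51 (+29 from intervention) = -289
  Z = 69 + 3·51 − 3·24 − 4·(-289) = 1306
  T = 217 + 4·51 − 6·24 − 2·1306 = -2335
ΔT = -2335 − (-4367) = 2032; ΔU = -289 − (-534) = 245
Score = (-5)·2032 + (-5)·245 = -11385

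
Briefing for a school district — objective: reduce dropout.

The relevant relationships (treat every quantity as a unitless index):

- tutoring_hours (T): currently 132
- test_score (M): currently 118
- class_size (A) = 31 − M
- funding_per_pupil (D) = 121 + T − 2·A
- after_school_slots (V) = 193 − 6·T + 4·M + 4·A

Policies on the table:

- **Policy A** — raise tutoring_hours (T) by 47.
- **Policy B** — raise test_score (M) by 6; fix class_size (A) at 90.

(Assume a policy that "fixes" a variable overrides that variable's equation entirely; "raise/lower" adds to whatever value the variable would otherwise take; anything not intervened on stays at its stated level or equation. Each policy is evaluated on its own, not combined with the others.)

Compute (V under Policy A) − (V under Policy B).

-1014

Policy A (T + 47):
  T = 132 + 47 = 179
  M = 118
  A = 31 − 118 = -87
  V = 193 − 6·179 + 4·118 + 4·(-87) = -757
Policy B (M + 6, A := 90):
  T = 132
  M = 118 + 6 = 124
  A = 90
  V = 193 − 6·132 + 4·124 + 4·90 = 257
V: -757 − 257 = -1014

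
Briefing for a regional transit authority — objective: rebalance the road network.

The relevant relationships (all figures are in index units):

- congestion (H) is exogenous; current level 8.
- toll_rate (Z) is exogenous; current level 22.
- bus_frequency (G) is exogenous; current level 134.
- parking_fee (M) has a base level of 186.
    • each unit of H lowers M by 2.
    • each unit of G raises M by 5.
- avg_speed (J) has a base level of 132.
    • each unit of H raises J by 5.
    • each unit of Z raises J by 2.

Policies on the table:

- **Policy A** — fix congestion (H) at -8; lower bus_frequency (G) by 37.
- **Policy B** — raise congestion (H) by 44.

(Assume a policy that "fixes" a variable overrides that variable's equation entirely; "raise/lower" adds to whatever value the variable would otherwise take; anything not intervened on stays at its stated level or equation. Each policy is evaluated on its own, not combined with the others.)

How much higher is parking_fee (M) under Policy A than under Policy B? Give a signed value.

-65

Policy A (H := -8, G − 37):
  H = -8
  G = 134 − 37 = 97
  M = 186 − 2·(-8) + 5·97 = 687
Policy B (H + 44):
  H = 8 + 44 = 52
  G = 134
  M = 186 − 2·52 + 5·134 = 752
M: 687 − 752 = -65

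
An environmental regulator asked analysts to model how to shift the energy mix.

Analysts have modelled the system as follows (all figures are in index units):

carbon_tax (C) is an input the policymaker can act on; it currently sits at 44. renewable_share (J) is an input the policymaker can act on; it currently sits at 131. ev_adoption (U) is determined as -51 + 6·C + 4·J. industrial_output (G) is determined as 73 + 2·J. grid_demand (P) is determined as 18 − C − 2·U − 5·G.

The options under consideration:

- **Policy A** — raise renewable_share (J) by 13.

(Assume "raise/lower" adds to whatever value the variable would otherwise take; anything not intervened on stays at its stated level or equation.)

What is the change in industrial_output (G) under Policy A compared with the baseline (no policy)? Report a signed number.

Baseline:
  J = 131
  G = 73 + 2·131 = 335
Policy A (J + 13):
  J = 131 + 13 = 144
  G = 73 + 2·144 = 361
Change in G: 361 − 335 = 26

26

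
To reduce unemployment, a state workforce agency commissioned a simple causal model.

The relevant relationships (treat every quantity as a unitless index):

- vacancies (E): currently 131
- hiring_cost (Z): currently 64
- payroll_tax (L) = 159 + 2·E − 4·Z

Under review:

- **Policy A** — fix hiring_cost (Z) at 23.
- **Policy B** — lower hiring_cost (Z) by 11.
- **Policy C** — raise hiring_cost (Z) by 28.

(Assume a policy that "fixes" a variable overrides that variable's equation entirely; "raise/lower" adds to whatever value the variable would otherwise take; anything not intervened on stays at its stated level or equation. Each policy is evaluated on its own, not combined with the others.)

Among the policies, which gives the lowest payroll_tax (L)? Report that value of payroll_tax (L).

Policy A (Z := 23):
  E = 131
  Z = 23
  L = 159 + 2·131 − 4·23 = 329
Policy B (Z − 11):
  E = 131
  Z = 64 − 11 = 53
  L = 159 + 2·131 − 4·53 = 209
Policy C (Z + 28):
  E = 131
  Z = 64 + 28 = 92
  L = 159 + 2·131 − 4·92 = 53
Comparing — Policy A: L=329, Policy B: L=209, Policy C: L=53. Lowest is 53 (Policy C).

53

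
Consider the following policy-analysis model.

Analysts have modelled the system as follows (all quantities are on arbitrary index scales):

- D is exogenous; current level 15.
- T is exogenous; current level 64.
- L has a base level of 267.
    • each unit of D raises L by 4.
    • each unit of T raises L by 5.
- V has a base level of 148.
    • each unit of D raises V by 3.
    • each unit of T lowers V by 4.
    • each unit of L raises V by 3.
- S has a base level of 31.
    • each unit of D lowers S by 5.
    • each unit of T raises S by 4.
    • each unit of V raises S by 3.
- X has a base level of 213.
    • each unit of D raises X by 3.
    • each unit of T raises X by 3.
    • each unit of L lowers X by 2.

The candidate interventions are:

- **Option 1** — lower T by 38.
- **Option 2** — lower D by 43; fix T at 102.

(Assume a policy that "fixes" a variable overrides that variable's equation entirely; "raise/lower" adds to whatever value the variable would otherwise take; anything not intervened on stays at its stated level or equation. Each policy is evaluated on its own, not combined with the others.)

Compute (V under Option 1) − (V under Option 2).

-191

Option 1 (T − 38):
  D = 15
  T = 64 − 38 = 26
  L = 267 + 4·15 + 5·26 = 457
  V = 148 + 3·15 − 4·26 + 3·457 = 1460
Option 2 (D − 43, T := 102):
  D = 15 − 43 = -28
  T = 102
  L = 267 + 4·(-28) + 5·102 = 665
  V = 148 + 3·(-28) − 4·102 + 3·665 = 1651
V: 1460 − 1651 = -191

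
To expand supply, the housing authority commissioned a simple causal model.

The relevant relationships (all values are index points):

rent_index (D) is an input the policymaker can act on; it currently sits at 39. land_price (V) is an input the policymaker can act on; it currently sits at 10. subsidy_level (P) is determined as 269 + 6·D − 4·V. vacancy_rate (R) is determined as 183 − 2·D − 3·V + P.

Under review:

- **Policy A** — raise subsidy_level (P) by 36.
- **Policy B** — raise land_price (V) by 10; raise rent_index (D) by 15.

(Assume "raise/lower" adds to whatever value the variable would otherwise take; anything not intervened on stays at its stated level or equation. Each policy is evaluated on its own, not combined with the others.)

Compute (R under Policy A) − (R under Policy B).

46

Policy A (P + 36):
  D = 39
  V = 10
  P = 269 + 6·39 − 4·10 (+36 from intervention) = 499
  R = 183 − 2·39 − 3·10 + 499 = 574
Policy B (V + 10, D + 15):
  D = 39 + 15 = 54
  V = 10 + 10 = 20
  P = 269 + 6·54 − 4·20 = 513
  R = 183 − 2·54 − 3·20 + 513 = 528
R: 574 − 528 = 46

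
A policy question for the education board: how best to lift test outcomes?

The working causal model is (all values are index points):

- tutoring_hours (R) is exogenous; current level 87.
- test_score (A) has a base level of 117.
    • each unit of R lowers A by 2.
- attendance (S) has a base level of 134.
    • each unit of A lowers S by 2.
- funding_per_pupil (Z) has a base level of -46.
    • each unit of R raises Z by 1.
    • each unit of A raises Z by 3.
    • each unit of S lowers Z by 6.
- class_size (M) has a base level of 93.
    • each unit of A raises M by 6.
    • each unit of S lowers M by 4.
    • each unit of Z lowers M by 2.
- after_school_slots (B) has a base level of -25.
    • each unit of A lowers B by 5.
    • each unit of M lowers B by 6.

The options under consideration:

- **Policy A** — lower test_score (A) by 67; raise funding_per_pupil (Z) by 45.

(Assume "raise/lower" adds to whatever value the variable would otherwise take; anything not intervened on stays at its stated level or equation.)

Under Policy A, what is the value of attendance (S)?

Policy A (A − 67, Z + 45):
  R = 87
  A = 117 − 2·87 (−67 from intervention) = -124
  S = 134 − 2·(-124) = 382

382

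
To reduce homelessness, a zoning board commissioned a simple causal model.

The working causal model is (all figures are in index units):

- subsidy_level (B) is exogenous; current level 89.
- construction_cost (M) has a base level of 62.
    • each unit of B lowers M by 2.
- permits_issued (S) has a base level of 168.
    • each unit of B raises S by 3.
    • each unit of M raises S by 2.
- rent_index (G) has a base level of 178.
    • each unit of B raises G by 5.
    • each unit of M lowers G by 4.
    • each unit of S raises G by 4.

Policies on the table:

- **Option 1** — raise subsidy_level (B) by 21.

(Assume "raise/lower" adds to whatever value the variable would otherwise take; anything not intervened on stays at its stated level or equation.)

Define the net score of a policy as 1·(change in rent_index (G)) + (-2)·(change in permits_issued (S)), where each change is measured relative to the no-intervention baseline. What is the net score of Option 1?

231

Baseline:
  B = 89
  M = 62 − 2·89 = -116
  S = 168 + 3·89 + 2·(-116) = 203
  G = 178 + 5·89 − 4·(-116) + 4·203 = 1899
Option 1 (B + 21):
  B = 89 + 21 = 110
  M = 62 − 2·110 = -158
  S = 168 + 3·110 + 2·(-158) = 182
  G = 178 + 5·110 − 4·(-158) + 4·182 = 2088
ΔG = 2088 − 1899 = 189; ΔS = 182 − 203 = -21
Score = 1·189 + (-2)·(-21) = 231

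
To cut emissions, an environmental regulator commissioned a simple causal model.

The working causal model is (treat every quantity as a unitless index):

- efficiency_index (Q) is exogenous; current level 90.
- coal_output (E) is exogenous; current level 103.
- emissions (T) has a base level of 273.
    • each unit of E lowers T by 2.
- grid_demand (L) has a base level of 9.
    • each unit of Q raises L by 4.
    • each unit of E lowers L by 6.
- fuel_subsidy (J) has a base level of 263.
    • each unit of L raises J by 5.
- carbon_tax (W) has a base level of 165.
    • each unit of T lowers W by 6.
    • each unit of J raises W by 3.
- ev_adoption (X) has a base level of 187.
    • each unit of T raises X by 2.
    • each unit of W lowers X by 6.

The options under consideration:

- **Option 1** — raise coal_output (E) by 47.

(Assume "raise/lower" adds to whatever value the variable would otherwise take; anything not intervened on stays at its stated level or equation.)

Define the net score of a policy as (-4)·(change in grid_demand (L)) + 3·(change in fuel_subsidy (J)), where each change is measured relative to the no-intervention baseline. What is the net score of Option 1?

-3102

Baseline:
  Q = 90
  E = 103
  L = 9 + 4·90 − 6·103 = -249
  J = 263 + 5·(-249) = -982
Option 1 (E + 47):
  Q = 90
  E = 103 + 47 = 150
  L = 9 + 4·90 − 6·150 = -531
  J = 263 + 5·(-531) = -2392
ΔL = -531 − (-249) = -282; ΔJ = -2392 − (-982) = -1410
Score = (-4)·(-282) + 3·(-1410) = -3102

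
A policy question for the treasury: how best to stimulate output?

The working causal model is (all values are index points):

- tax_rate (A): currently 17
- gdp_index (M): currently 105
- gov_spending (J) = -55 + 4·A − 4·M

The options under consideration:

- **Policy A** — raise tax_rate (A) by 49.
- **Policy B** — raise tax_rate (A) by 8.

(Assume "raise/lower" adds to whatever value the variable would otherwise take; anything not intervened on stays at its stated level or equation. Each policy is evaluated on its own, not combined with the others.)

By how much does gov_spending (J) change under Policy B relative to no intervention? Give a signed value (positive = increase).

32

Baseline:
  A = 17
  M = 105
  J = -55 + 4·17 − 4·105 = -407
Policy B (A + 8):
  A = 17 + 8 = 25
  M = 105
  J = -55 + 4·25 − 4·105 = -375
Change in J: -375 − (-407) = 32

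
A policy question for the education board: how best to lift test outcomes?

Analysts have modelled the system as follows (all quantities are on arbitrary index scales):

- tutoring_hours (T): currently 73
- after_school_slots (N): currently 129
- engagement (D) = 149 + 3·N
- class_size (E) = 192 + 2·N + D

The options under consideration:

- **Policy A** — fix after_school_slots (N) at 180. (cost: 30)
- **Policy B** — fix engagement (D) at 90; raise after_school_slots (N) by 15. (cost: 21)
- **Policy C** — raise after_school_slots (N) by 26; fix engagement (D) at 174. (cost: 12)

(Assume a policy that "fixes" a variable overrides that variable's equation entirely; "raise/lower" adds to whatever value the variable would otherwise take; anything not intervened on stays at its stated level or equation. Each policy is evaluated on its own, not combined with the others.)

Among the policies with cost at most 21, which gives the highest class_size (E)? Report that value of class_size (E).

Policy B (D := 90, N + 15):
  N = 129 + 15 = 144
  D = 90
  E = 192 + 2·144 + 90 = 570
Policy C (N + 26, D := 174):
  N = 129 + 26 = 155
  D = 174
  E = 192 + 2·155 + 174 = 676
Comparing — Policy B: E=570, Policy C: E=676. Highest is 676 (Policy C).

676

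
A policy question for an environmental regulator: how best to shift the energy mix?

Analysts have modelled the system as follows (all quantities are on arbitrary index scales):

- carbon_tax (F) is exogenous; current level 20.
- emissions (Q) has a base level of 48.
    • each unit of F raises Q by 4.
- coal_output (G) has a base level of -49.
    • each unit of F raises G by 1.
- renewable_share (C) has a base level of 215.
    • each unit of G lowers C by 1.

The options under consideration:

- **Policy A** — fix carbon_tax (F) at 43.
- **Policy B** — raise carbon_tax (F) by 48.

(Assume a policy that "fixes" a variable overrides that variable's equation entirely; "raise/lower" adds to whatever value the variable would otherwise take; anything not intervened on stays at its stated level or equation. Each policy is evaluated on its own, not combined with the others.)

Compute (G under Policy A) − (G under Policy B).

Policy A (F := 43):
  F = 43
  G = -49 + 43 = -6
Policy B (F + 48):
  F = 20 + 48 = 68
  G = -49 + 68 = 19
G: -6 − 19 = -25

-25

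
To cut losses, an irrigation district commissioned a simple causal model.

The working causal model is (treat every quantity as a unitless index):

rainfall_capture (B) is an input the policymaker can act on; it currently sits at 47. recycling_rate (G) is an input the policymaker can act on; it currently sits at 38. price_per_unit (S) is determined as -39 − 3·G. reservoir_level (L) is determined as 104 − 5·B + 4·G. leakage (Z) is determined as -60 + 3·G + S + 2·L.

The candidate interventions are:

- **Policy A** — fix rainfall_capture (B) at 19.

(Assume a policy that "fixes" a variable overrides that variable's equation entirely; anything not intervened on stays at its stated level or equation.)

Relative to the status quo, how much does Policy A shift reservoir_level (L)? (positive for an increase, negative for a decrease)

140

Baseline:
  B = 47
  G = 38
  L = 104 − 5·47 + 4·38 = 21
Policy A (B := 19):
  B = 19
  G = 38
  L = 104 − 5·19 + 4·38 = 161
Change in L: 161 − 21 = 140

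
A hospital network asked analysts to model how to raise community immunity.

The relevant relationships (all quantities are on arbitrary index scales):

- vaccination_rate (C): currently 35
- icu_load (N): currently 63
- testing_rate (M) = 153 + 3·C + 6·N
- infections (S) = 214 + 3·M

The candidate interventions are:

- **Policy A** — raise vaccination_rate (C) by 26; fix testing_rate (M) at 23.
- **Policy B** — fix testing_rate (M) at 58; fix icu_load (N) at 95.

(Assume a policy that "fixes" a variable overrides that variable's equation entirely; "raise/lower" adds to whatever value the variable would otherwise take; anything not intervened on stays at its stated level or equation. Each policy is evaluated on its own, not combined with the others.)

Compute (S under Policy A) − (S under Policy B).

-105

Policy A (C + 26, M := 23):
  C = 35 + 26 = 61
  N = 63
  M = 23
  S = 214 + 3·23 = 283
Policy B (M := 58, N := 95):
  C = 35
  N = 95
  M = 58
  S = 214 + 3·58 = 388
S: 283 − 388 = -105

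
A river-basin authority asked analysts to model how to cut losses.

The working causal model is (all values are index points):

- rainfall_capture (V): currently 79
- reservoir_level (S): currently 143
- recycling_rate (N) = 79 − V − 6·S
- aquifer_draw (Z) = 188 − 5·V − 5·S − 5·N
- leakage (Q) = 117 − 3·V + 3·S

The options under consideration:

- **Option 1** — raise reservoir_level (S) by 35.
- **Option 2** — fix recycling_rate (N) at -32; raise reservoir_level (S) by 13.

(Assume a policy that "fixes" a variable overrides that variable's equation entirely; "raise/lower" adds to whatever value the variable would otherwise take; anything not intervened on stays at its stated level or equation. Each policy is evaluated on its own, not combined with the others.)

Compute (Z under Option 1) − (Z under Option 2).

5070

Option 1 (S + 35):
  V = 79
  S = 143 + 35 = 178
  N = 79 − 79 − 6·178 = -1068
  Z = 188 − 5·79 − 5·178 − 5·(-1068) = 4243
Option 2 (N := -32, S + 13):
  V = 79
  S = 143 + 13 = 156
  N = -32
  Z = 188 − 5·79 − 5·156 − 5·(-32) = -827
Z: 4243 − (-827) = 5070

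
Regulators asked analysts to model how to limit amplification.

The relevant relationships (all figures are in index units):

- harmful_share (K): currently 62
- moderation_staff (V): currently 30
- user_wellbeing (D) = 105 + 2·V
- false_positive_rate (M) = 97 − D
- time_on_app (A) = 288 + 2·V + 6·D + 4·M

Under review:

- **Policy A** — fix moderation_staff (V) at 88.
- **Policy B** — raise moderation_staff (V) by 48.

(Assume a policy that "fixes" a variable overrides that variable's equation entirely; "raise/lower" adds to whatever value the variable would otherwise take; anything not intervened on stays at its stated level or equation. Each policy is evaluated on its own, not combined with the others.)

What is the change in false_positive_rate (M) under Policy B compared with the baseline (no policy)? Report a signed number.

-96

Baseline:
  V = 30
  D = 105 + 2·30 = 165
  M = 97 − 165 = -68
Policy B (V + 48):
  V = 30 + 48 = 78
  D = 105 + 2·78 = 261
  M = 97 − 261 = -164
Change in M: -164 − (-68) = -96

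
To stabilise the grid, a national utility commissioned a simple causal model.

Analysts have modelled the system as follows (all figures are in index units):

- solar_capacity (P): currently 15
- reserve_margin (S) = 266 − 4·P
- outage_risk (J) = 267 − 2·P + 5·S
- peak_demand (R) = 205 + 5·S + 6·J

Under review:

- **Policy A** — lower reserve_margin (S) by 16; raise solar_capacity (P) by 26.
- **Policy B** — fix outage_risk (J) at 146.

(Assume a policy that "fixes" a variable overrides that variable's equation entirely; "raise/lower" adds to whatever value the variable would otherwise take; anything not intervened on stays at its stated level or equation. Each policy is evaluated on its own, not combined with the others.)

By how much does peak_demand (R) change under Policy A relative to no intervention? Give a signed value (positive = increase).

-4512

Baseline:
  P = 15
  S = 266 − 4·15 = 206
  J = 267 − 2·15 + 5·206 = 1267
  R = 205 + 5·206 + 6·1267 = 8837
Policy A (S − 16, P + 26):
  P = 15 + 26 = 41
  S = 266 − 4·41 (−16 from intervention) = 86
  J = 267 − 2·41 + 5·86 = 615
  R = 205 + 5·86 + 6·615 = 4325
Change in R: 4325 − 8837 = -4512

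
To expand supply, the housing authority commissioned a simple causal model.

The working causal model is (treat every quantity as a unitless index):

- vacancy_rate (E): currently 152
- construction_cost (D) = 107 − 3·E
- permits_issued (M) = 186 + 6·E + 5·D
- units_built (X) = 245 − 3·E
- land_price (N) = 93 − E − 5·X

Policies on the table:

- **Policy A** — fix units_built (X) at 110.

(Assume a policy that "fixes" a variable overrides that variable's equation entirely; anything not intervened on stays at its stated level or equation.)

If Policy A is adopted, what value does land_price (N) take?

-609

Policy A (X := 110):
  E = 152
  X = 110
  N = 93 − 152 − 5·110 = -609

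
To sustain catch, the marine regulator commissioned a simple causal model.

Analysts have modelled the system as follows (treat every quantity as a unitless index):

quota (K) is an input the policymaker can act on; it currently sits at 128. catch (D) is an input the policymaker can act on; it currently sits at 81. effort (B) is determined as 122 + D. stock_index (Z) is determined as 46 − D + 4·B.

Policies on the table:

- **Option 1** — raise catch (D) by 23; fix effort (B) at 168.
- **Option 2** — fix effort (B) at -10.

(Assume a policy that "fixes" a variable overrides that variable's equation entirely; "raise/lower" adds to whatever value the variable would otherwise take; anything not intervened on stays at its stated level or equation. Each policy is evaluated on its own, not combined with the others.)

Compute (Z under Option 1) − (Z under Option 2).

Option 1 (D + 23, B := 168):
  D = 81 + 23 = 104
  B = 168
  Z = 46 − 104 + 4·168 = 614
Option 2 (B := -10):
  D = 81
  B = -10
  Z = 46 − 81 + 4·(-10) = -75
Z: 614 − (-75) = 689

689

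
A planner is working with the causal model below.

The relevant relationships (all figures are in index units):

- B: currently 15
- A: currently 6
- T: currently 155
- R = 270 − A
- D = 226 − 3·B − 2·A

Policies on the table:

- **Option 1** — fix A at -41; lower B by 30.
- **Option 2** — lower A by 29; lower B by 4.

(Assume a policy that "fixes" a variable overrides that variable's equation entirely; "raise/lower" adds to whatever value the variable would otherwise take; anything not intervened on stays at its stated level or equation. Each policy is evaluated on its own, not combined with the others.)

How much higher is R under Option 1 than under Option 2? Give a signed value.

Option 1 (A := -41, B − 30):
  A = -41
  R = 270 − (-41) = 311
Option 2 (A − 29, B − 4):
  A = 6 − 29 = -23
  R = 270 − (-23) = 293
R: 311 − 293 = 18

18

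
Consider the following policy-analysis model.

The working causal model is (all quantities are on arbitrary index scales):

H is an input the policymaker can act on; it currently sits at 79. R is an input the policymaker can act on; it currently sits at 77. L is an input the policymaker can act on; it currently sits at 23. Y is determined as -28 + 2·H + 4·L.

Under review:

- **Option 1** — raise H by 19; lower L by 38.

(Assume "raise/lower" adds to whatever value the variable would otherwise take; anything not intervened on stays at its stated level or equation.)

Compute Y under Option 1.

108

Option 1 (H + 19, L − 38):
  H = 79 + 19 = 98
  L = 23 − 38 = -15
  Y = -28 + 2·98 + 4·(-15) = 108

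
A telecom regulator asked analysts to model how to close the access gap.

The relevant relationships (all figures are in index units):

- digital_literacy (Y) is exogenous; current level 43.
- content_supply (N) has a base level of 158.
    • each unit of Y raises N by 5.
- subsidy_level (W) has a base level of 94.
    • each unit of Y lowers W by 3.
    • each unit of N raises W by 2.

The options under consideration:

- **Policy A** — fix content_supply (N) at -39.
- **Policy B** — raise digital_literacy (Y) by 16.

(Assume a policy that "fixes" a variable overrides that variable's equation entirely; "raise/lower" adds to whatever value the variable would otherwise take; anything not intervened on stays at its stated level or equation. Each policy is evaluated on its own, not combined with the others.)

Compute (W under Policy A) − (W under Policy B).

-936

Policy A (N := -39):
  Y = 43
  N = -39
  W = 94 − 3·43 + 2·(-39) = -113
Policy B (Y + 16):
  Y = 43 + 16 = 59
  N = 158 + 5·59 = 453
  W = 94 − 3·59 + 2·453 = 823
W: -113 − 823 = -936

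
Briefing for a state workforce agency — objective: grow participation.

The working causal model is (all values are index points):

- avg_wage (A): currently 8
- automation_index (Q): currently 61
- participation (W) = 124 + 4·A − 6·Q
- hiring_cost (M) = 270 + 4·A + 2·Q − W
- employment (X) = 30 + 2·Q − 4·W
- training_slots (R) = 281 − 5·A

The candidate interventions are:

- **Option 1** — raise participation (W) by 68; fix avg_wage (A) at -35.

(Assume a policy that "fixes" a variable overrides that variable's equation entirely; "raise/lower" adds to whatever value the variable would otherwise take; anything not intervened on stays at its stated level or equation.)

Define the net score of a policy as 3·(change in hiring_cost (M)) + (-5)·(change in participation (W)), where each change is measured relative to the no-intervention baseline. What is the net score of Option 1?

316

Baseline:
  A = 8
  Q = 61
  W = 124 + 4·8 − 6·61 = -210
  M = 270 + 4·8 + 2·61 − (-210) = 634
Option 1 (W + 68, A := -35):
  A = -35
  Q = 61
  W = 124 + 4·(-35) − 6·61 (+68 from intervention) = -314
  M = 270 + 4·(-35) + 2·61 − (-314) = 566
ΔM = 566 − 634 = -68; ΔW = -314 − (-210) = -104
Score = 3·(-68) + (-5)·(-104) = 316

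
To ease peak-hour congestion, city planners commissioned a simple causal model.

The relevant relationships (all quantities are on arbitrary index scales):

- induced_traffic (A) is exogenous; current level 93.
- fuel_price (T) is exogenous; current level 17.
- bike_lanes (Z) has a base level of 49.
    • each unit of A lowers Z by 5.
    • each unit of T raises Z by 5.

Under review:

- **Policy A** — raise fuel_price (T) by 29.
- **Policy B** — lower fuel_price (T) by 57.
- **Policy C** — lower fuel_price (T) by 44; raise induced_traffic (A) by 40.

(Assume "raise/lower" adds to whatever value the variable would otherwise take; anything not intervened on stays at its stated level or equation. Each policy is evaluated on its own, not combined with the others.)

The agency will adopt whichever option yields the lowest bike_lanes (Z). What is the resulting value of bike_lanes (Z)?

Policy A (T + 29):
  A = 93
  T = 17 + 29 = 46
  Z = 49 − 5·93 + 5·46 = -186
Policy B (T − 57):
  A = 93
  T = 17 − 57 = -40
  Z = 49 − 5·93 + 5·(-40) = -616
Policy C (T − 44, A + 40):
  A = 93 + 40 = 133
  T = 17 − 44 = -27
  Z = 49 − 5·133 + 5·(-27) = -751
Comparing — Policy A: Z=-186, Policy B: Z=-616, Policy C: Z=-751. Lowest is -751 (Policy C).

-751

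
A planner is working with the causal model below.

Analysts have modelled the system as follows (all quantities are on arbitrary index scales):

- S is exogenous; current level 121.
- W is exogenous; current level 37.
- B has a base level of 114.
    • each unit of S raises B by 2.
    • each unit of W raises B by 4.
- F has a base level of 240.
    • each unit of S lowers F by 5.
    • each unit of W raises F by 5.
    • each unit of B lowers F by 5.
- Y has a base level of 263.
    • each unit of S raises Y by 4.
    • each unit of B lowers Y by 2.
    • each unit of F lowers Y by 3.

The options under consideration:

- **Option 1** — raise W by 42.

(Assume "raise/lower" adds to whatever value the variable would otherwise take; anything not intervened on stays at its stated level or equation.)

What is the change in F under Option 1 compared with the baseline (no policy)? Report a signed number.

Baseline:
  S = 121
  W = 37
  B = 114 + 2·121 + 4·37 = 504
  F = 240 − 5·121 + 5·37 − 5·504 = -2700
Option 1 (W + 42):
  S = 121
  W = 37 + 42 = 79
  B = 114 + 2·121 + 4·79 = 672
  F = 240 − 5·121 + 5·79 − 5·672 = -3330
Change in F: -3330 − (-2700) = -630

-630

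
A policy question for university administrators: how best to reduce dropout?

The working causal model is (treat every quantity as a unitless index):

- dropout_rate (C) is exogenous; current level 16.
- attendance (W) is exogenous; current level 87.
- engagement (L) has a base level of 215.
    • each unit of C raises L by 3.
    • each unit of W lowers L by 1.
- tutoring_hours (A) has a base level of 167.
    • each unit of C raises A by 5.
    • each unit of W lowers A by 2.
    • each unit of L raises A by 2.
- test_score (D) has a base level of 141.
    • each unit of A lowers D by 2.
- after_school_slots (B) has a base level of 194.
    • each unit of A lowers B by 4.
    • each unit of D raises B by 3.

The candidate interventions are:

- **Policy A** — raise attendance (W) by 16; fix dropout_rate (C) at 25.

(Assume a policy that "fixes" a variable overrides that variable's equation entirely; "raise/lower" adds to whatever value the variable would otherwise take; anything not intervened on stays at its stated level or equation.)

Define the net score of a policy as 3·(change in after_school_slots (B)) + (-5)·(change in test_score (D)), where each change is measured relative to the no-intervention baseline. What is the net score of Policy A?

Baseline:
  C = 16
  W = 87
  L = 215 + 3·16 − 87 = 176
  A = 167 + 5·16 − 2·87 + 2·176 = 425
  D = 141 − 2·425 = -709
  B = 194 − 4·425 + 3·(-709) = -3633
Policy A (W + 16, C := 25):
  C = 25
  W = 87 + 16 = 103
  L = 215 + 3·25 − 103 = 187
  A = 167 + 5·25 − 2·103 + 2·187 = 460
  D = 141 − 2·460 = -779
  B = 194 − 4·460 + 3·(-779) = -3983
ΔB = -3983 − (-3633) = -350; ΔD = -779 − (-709) = -70
Score = 3·(-350) + (-5)·(-70) = -700

-700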